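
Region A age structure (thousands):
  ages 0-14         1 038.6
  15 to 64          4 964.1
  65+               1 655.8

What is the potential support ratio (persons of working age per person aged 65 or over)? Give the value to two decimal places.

Potential support ratio: 3.00

Potential support ratio = 4 964.1 / 1 655.8 = 3.00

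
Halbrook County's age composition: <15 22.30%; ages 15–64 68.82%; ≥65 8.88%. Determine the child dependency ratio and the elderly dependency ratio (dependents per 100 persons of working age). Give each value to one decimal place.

Youth dependency ratio: 32.4
Old-age dependency ratio: 12.9

Youth dependency ratio = 22.30 / 68.82 × 100 = 32.4
Old-age dependency ratio = 8.88 / 68.82 × 100 = 12.9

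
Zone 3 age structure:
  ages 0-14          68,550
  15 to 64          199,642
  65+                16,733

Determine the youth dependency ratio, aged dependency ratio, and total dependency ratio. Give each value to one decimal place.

Youth dependency ratio = 68,550 / 199,642 × 100 = 34.3
Old-age dependency ratio = 16,733 / 199,642 × 100 = 8.4
Total dependency ratio = (68,550 + 16,733) / 199,642 × 100 = 85,283 / 199,642 × 100 = 42.7

Youth dependency ratio: 34.3
Old-age dependency ratio: 8.4
Total dependency ratio: 42.7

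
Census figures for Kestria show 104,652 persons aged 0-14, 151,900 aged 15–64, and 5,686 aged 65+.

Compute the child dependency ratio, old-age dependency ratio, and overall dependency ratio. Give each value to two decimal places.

Youth dependency ratio = 104,652 / 151,900 × 100 = 68.90
Old-age dependency ratio = 5,686 / 151,900 × 100 = 3.74
Total dependency ratio = (104,652 + 5,686) / 151,900 × 100 = 110,338 / 151,900 × 100 = 72.64

Youth dependency ratio: 68.90
Old-age dependency ratio: 3.74
Total dependency ratio: 72.64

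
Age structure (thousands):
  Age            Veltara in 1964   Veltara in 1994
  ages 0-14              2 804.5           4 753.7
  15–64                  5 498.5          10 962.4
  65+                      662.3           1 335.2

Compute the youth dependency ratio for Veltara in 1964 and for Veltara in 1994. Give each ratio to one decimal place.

Veltara in 1964: 51.0
Veltara in 1994: 43.4

Veltara in 1964: 2 804.5 / 5 498.5 × 100 = 51.0
Veltara in 1994: 4 753.7 / 10 962.4 × 100 = 43.4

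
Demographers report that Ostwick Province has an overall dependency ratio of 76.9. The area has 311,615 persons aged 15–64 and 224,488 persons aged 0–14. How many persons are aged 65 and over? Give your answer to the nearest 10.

Total dependency ratio = (youth + elderly) / working-age × 100
76.9 = (224,488 + E) / 311,615 × 100
⇒ 15,140

Aged 65 and over: 15,140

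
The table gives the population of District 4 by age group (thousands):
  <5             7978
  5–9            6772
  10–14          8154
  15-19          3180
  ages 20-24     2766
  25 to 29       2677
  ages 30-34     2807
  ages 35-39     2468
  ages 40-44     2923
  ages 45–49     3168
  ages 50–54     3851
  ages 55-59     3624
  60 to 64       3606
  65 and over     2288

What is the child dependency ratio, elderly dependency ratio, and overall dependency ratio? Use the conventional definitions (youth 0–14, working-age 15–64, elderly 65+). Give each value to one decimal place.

0–14: 7978 + 6772 + 8154 = 22904
15–64: 3180 + 2766 + 2677 + 2807 + 2468 + 2923 + 3168 + 3851 + 3624 + 3606 = 31070
65+: 2288
Youth dependency ratio = 22904 / 31070 × 100 = 73.7
Old-age dependency ratio = 2288 / 31070 × 100 = 7.4
Total dependency ratio = (22904 + 2288) / 31070 × 100 = 25192 / 31070 × 100 = 81.1

Youth dependency ratio: 73.7
Old-age dependency ratio: 7.4
Total dependency ratio: 81.1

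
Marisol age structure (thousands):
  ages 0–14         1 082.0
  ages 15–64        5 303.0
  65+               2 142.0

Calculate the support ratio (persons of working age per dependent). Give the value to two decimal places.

Support ratio: 1.64

Support ratio = 5 303.0 / (1 082.0 + 2 142.0) = 5 303.0 / 3 224.0 = 1.64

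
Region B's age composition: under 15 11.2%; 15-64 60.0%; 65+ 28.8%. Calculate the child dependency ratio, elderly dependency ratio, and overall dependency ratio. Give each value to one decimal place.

Youth dependency ratio: 18.7
Old-age dependency ratio: 48.0
Total dependency ratio: 66.7

Youth dependency ratio = 11.2 / 60.0 × 100 = 18.7
Old-age dependency ratio = 28.8 / 60.0 × 100 = 48.0
Total dependency ratio = (11.2 + 28.8) / 60.0 × 100 = 40.0 / 60.0 × 100 = 66.7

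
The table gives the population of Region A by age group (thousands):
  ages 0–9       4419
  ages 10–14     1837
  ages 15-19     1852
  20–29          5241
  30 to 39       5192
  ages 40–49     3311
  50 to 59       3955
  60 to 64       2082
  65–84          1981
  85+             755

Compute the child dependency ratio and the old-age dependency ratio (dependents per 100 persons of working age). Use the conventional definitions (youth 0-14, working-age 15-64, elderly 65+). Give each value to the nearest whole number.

0–14: 4419 + 1837 = 6256
15–64: 1852 + 5241 + 5192 + 3311 + 3955 + 2082 = 21633
65+: 1981 + 755 = 2736
Youth dependency ratio = 6256 / 21633 × 100 = 29
Old-age dependency ratio = 2736 / 21633 × 100 = 13

Youth dependency ratio: 29
Old-age dependency ratio: 13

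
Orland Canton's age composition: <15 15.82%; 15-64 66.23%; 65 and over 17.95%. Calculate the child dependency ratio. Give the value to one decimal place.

Youth dependency ratio = 15.82 / 66.23 × 100 = 23.9

Youth dependency ratio: 23.9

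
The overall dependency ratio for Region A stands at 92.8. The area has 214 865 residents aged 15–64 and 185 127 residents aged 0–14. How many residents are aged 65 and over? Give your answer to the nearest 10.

Aged 65 and over: 14 270

Total dependency ratio = (youth + elderly) / working-age × 100
92.8 = (185 127 + E) / 214 865 × 100
⇒ 14 270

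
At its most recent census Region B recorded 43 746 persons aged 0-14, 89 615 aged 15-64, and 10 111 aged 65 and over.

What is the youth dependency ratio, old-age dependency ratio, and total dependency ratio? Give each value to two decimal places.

Youth dependency ratio = 43 746 / 89 615 × 100 = 48.82
Old-age dependency ratio = 10 111 / 89 615 × 100 = 11.28
Total dependency ratio = (43 746 + 10 111) / 89 615 × 100 = 53 857 / 89 615 × 100 = 60.10

Youth dependency ratio: 48.82
Old-age dependency ratio: 11.28
Total dependency ratio: 60.10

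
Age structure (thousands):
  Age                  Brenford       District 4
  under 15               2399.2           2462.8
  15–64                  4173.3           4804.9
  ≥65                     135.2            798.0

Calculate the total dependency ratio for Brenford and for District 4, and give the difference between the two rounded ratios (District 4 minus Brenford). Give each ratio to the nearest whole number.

Brenford: (2399.2 + 135.2) / 4173.3 × 100 = 2534.4 / 4173.3 × 100 = 61
District 4: (2462.8 + 798.0) / 4804.9 × 100 = 3260.8 / 4804.9 × 100 = 68

Brenford: 61
District 4: 68
Difference: +7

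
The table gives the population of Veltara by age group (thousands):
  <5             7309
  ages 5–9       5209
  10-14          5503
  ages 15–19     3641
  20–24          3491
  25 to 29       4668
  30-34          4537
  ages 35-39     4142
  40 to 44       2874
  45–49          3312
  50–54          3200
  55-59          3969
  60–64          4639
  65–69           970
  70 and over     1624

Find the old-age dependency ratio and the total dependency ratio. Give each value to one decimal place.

Old-age dependency ratio: 6.7
Total dependency ratio: 53.6

0–14: 7309 + 5209 + 5503 = 18021
15–64: 3641 + 3491 + 4668 + 4537 + 4142 + 2874 + 3312 + 3200 + 3969 + 4639 = 38473
65+: 970 + 1624 = 2594
Old-age dependency ratio = 2594 / 38473 × 100 = 6.7
Total dependency ratio = (18021 + 2594) / 38473 × 100 = 20615 / 38473 × 100 = 53.6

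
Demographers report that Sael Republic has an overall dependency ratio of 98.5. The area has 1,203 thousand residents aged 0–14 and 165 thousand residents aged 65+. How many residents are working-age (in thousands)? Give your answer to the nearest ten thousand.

Working-age: 1,390

Total dependency ratio = (youth + elderly) / working-age × 100
98.5 = (1,203 + 165) / W × 100
⇒ 1,390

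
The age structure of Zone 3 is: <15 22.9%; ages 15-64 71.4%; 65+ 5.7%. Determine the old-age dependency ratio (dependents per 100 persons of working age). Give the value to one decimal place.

Old-age dependency ratio: 8.0

Old-age dependency ratio = 5.7 / 71.4 × 100 = 8.0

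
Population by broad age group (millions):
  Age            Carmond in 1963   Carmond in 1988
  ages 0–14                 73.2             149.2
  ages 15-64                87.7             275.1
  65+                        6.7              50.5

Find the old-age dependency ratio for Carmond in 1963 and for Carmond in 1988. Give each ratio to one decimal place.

Carmond in 1963: 7.6
Carmond in 1988: 18.4

Carmond in 1963: 6.7 / 87.7 × 100 = 7.6
Carmond in 1988: 50.5 / 275.1 × 100 = 18.4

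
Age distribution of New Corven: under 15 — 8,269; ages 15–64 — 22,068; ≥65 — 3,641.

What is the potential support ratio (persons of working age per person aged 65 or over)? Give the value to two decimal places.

Potential support ratio: 6.06

Potential support ratio = 22,068 / 3,641 = 6.06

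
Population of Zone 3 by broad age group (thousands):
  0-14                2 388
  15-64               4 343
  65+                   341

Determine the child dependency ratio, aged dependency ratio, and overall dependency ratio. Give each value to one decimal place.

Youth dependency ratio: 55.0
Old-age dependency ratio: 7.9
Total dependency ratio: 62.8

Youth dependency ratio = 2 388 / 4 343 × 100 = 55.0
Old-age dependency ratio = 341 / 4 343 × 100 = 7.9
Total dependency ratio = (2 388 + 341) / 4 343 × 100 = 2 729 / 4 343 × 100 = 62.8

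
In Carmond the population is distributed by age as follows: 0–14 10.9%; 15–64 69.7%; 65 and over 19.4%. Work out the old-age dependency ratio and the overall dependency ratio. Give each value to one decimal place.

Old-age dependency ratio: 27.8
Total dependency ratio: 43.5

Old-age dependency ratio = 19.4 / 69.7 × 100 = 27.8
Total dependency ratio = (10.9 + 19.4) / 69.7 × 100 = 30.3 / 69.7 × 100 = 43.5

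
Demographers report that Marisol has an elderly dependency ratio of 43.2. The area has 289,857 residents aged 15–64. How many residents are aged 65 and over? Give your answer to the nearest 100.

Old-age dependency ratio = elderly / working-age × 100
43.2 = E / 289,857 × 100
⇒ 125,200

Aged 65 and over: 125,200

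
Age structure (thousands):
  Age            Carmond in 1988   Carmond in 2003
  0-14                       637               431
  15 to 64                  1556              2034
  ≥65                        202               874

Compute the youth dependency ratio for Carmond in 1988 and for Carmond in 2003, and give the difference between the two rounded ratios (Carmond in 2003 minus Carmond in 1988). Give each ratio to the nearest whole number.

Carmond in 1988: 637 / 1556 × 100 = 41
Carmond in 2003: 431 / 2034 × 100 = 21

Carmond in 1988: 41
Carmond in 2003: 21
Difference: -20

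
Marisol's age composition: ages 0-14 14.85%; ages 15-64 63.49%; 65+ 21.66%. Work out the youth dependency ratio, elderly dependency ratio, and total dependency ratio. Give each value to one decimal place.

Youth dependency ratio: 23.4
Old-age dependency ratio: 34.1
Total dependency ratio: 57.5

Youth dependency ratio = 14.85 / 63.49 × 100 = 23.4
Old-age dependency ratio = 21.66 / 63.49 × 100 = 34.1
Total dependency ratio = (14.85 + 21.66) / 63.49 × 100 = 36.51 / 63.49 × 100 = 57.5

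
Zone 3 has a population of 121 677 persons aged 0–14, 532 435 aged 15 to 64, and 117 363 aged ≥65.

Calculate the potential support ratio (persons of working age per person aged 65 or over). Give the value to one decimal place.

Potential support ratio: 4.5

Potential support ratio = 532 435 / 117 363 = 4.5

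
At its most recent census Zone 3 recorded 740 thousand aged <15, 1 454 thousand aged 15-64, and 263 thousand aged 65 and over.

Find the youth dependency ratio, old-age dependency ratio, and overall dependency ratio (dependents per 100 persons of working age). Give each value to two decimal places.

Youth dependency ratio: 50.89
Old-age dependency ratio: 18.09
Total dependency ratio: 68.98

Youth dependency ratio = 740 / 1 454 × 100 = 50.89
Old-age dependency ratio = 263 / 1 454 × 100 = 18.09
Total dependency ratio = (740 + 263) / 1 454 × 100 = 1 003 / 1 454 × 100 = 68.98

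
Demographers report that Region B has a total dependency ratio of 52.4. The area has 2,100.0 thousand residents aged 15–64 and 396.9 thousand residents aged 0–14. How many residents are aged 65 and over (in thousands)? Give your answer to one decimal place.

Total dependency ratio = (youth + elderly) / working-age × 100
52.4 = (396.9 + E) / 2,100.0 × 100
⇒ 703.5

Aged 65 and over: 703.5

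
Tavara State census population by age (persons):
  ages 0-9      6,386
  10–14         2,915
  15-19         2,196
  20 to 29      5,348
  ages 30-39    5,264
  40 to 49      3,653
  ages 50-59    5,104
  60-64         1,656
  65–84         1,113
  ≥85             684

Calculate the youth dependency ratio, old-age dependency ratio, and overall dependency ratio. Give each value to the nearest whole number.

0–14: 6,386 + 2,915 = 9,301
15–64: 2,196 + 5,348 + 5,264 + 3,653 + 5,104 + 1,656 = 23,221
65+: 1,113 + 684 = 1,797
Youth dependency ratio = 9,301 / 23,221 × 100 = 40
Old-age dependency ratio = 1,797 / 23,221 × 100 = 8
Total dependency ratio = (9,301 + 1,797) / 23,221 × 100 = 11,098 / 23,221 × 100 = 48

Youth dependency ratio: 40
Old-age dependency ratio: 8
Total dependency ratio: 48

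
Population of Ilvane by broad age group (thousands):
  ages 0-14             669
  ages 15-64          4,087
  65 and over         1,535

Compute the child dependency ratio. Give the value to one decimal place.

Youth dependency ratio = 669 / 4,087 × 100 = 16.4

Youth dependency ratio: 16.4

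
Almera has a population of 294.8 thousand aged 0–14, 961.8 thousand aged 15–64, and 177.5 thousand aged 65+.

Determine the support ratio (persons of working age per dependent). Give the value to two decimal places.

Support ratio = 961.8 / (294.8 + 177.5) = 961.8 / 472.3 = 2.04

Support ratio: 2.04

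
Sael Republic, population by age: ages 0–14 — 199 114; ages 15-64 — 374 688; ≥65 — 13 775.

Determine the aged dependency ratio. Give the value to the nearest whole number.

Old-age dependency ratio: 4

Old-age dependency ratio = 13 775 / 374 688 × 100 = 4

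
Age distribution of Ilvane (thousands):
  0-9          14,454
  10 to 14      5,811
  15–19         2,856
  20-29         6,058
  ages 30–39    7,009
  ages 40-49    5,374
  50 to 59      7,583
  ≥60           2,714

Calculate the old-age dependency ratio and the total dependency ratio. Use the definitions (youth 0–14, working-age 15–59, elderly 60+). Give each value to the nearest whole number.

Old-age dependency ratio: 9
Total dependency ratio: 80

0–14: 14,454 + 5,811 = 20,265
15–59: 2,856 + 6,058 + 7,009 + 5,374 + 7,583 = 28,880
60+: 2,714
Old-age dependency ratio = 2,714 / 28,880 × 100 = 9
Total dependency ratio = (20,265 + 2,714) / 28,880 × 100 = 22,979 / 28,880 × 100 = 80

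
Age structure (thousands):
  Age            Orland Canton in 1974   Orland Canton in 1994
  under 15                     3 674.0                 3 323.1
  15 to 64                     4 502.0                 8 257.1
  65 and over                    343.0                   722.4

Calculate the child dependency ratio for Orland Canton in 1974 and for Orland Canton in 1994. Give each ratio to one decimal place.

Orland Canton in 1974: 81.6
Orland Canton in 1994: 40.2

Orland Canton in 1974: 3 674.0 / 4 502.0 × 100 = 81.6
Orland Canton in 1994: 3 323.1 / 8 257.1 × 100 = 40.2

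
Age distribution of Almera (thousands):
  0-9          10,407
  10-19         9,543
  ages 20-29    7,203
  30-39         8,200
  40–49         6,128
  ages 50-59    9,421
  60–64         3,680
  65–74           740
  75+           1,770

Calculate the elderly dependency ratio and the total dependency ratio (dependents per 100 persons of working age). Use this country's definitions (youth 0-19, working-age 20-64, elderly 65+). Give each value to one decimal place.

Old-age dependency ratio: 7.2
Total dependency ratio: 64.9

0–19: 10,407 + 9,543 = 19,950
20–64: 7,203 + 8,200 + 6,128 + 9,421 + 3,680 = 34,632
65+: 740 + 1,770 = 2,510
Old-age dependency ratio = 2,510 / 34,632 × 100 = 7.2
Total dependency ratio = (19,950 + 2,510) / 34,632 × 100 = 22,460 / 34,632 × 100 = 64.9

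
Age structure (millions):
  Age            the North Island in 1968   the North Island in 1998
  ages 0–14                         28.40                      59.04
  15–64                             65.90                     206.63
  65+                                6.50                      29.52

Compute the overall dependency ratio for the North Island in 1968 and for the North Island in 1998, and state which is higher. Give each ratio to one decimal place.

the North Island in 1968: (28.40 + 6.50) / 65.90 × 100 = 34.90 / 65.90 × 100 = 53.0
the North Island in 1998: (59.04 + 29.52) / 206.63 × 100 = 88.56 / 206.63 × 100 = 42.9

the North Island in 1968: 53.0
the North Island in 1998: 42.9
Higher: the North Island in 1968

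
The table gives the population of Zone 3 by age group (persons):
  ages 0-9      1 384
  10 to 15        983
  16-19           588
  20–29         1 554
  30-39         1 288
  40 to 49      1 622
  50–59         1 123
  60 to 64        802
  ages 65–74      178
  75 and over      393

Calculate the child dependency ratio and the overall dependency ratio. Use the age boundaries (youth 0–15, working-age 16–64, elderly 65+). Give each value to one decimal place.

0–15: 1 384 + 983 = 2 367
16–64: 588 + 1 554 + 1 288 + 1 622 + 1 123 + 802 = 6 977
65+: 178 + 393 = 571
Youth dependency ratio = 2 367 / 6 977 × 100 = 33.9
Total dependency ratio = (2 367 + 571) / 6 977 × 100 = 2 938 / 6 977 × 100 = 42.1

Youth dependency ratio: 33.9
Total dependency ratio: 42.1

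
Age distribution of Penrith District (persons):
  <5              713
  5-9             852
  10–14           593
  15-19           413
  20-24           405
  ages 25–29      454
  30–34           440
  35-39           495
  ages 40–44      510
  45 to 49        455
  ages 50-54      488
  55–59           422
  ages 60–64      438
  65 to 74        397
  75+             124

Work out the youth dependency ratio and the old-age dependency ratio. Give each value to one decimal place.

0–14: 713 + 852 + 593 = 2158
15–64: 413 + 405 + 454 + 440 + 495 + 510 + 455 + 488 + 422 + 438 = 4520
65+: 397 + 124 = 521
Youth dependency ratio = 2158 / 4520 × 100 = 47.7
Old-age dependency ratio = 521 / 4520 × 100 = 11.5

Youth dependency ratio: 47.7
Old-age dependency ratio: 11.5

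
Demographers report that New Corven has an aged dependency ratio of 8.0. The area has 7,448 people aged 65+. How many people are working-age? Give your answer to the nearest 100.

Working-age: 93,100

Old-age dependency ratio = elderly / working-age × 100
8.0 = 7,448 / W × 100
⇒ 93,100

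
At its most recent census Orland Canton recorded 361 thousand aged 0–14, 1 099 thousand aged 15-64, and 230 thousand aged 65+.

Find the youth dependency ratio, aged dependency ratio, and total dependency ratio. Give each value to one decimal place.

Youth dependency ratio: 32.8
Old-age dependency ratio: 20.9
Total dependency ratio: 53.8

Youth dependency ratio = 361 / 1 099 × 100 = 32.8
Old-age dependency ratio = 230 / 1 099 × 100 = 20.9
Total dependency ratio = (361 + 230) / 1 099 × 100 = 591 / 1 099 × 100 = 53.8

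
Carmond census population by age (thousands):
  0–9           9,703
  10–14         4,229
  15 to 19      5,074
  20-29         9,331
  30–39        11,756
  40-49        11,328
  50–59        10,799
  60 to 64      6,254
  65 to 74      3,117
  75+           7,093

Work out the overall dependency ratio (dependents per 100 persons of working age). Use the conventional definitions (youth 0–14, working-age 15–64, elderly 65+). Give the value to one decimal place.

0–14: 9,703 + 4,229 = 13,932
15–64: 5,074 + 9,331 + 11,756 + 11,328 + 10,799 + 6,254 = 54,542
65+: 3,117 + 7,093 = 10,210
Total dependency ratio = (13,932 + 10,210) / 54,542 × 100 = 24,142 / 54,542 × 100 = 44.3

Total dependency ratio: 44.3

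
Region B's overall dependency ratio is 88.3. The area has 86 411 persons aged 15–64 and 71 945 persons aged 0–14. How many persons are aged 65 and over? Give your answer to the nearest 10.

Total dependency ratio = (youth + elderly) / working-age × 100
88.3 = (71 945 + E) / 86 411 × 100
⇒ 4 360

Aged 65 and over: 4 360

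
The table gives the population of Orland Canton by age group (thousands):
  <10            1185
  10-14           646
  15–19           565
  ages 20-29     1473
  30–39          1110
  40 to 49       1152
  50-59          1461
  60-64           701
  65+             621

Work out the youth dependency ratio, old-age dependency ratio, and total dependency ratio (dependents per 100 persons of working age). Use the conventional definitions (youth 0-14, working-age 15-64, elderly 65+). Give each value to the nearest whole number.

0–14: 1185 + 646 = 1831
15–64: 565 + 1473 + 1110 + 1152 + 1461 + 701 = 6462
65+: 621
Youth dependency ratio = 1831 / 6462 × 100 = 28
Old-age dependency ratio = 621 / 6462 × 100 = 10
Total dependency ratio = (1831 + 621) / 6462 × 100 = 2452 / 6462 × 100 = 38

Youth dependency ratio: 28
Old-age dependency ratio: 10
Total dependency ratio: 38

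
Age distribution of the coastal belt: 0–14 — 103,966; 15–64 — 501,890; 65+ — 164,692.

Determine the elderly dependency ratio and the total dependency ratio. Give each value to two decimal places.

Old-age dependency ratio = 164,692 / 501,890 × 100 = 32.81
Total dependency ratio = (103,966 + 164,692) / 501,890 × 100 = 268,658 / 501,890 × 100 = 53.53

Old-age dependency ratio: 32.81
Total dependency ratio: 53.53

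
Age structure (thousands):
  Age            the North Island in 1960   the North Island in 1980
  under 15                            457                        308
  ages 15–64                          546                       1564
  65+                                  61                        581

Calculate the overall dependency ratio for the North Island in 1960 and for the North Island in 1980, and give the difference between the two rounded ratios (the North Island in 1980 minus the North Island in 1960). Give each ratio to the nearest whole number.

the North Island in 1960: 95
the North Island in 1980: 57
Difference: -38

the North Island in 1960: (457 + 61) / 546 × 100 = 518 / 546 × 100 = 95
the North Island in 1980: (308 + 581) / 1564 × 100 = 889 / 1564 × 100 = 57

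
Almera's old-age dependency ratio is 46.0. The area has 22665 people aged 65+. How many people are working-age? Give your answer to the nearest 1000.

Old-age dependency ratio = elderly / working-age × 100
46.0 = 22665 / W × 100
⇒ 49000

Working-age: 49000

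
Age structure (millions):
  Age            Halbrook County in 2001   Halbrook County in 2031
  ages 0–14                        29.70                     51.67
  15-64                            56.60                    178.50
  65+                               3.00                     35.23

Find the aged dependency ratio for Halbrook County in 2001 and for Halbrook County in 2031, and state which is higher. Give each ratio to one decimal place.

Halbrook County in 2001: 3.00 / 56.60 × 100 = 5.3
Halbrook County in 2031: 35.23 / 178.50 × 100 = 19.7

Halbrook County in 2001: 5.3
Halbrook County in 2031: 19.7
Higher: Halbrook County in 2031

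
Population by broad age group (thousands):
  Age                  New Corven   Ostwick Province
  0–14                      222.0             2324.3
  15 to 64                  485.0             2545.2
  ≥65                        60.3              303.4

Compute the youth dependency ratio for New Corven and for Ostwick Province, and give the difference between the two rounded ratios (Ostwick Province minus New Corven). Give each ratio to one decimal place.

New Corven: 222.0 / 485.0 × 100 = 45.8
Ostwick Province: 2324.3 / 2545.2 × 100 = 91.3

New Corven: 45.8
Ostwick Province: 91.3
Difference: +45.5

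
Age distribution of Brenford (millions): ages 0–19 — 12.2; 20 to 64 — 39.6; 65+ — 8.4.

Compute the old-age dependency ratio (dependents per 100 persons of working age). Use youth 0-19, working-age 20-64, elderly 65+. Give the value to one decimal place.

Old-age dependency ratio: 21.2

Old-age dependency ratio = 8.4 / 39.6 × 100 = 21.2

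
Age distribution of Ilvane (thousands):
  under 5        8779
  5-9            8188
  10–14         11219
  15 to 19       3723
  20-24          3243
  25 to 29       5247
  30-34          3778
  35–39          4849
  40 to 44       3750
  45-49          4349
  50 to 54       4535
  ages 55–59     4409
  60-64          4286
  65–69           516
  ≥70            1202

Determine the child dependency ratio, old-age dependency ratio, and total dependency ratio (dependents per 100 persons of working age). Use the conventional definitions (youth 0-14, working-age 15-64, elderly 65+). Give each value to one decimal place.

Youth dependency ratio: 66.8
Old-age dependency ratio: 4.1
Total dependency ratio: 70.9

0–14: 8779 + 8188 + 11219 = 28186
15–64: 3723 + 3243 + 5247 + 3778 + 4849 + 3750 + 4349 + 4535 + 4409 + 4286 = 42169
65+: 516 + 1202 = 1718
Youth dependency ratio = 28186 / 42169 × 100 = 66.8
Old-age dependency ratio = 1718 / 42169 × 100 = 4.1
Total dependency ratio = (28186 + 1718) / 42169 × 100 = 29904 / 42169 × 100 = 70.9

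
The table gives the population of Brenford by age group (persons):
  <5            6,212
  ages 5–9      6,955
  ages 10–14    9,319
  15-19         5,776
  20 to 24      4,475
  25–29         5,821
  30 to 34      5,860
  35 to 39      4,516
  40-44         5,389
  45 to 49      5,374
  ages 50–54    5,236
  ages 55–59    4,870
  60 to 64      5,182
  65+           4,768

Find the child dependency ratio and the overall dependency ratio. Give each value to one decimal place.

Youth dependency ratio: 42.8
Total dependency ratio: 51.9

0–14: 6,212 + 6,955 + 9,319 = 22,486
15–64: 5,776 + 4,475 + 5,821 + 5,860 + 4,516 + 5,389 + 5,374 + 5,236 + 4,870 + 5,182 = 52,499
65+: 4,768
Youth dependency ratio = 22,486 / 52,499 × 100 = 42.8
Total dependency ratio = (22,486 + 4,768) / 52,499 × 100 = 27,254 / 52,499 × 100 = 51.9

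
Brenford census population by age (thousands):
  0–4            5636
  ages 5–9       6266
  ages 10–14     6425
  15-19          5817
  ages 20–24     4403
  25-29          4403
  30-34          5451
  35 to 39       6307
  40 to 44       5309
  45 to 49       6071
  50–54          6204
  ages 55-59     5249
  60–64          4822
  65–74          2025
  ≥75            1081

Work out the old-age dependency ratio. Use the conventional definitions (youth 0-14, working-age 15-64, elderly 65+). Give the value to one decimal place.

Old-age dependency ratio: 5.7

0–14: 5636 + 6266 + 6425 = 18327
15–64: 5817 + 4403 + 4403 + 5451 + 6307 + 5309 + 6071 + 6204 + 5249 + 4822 = 54036
65+: 2025 + 1081 = 3106
Old-age dependency ratio = 3106 / 54036 × 100 = 5.7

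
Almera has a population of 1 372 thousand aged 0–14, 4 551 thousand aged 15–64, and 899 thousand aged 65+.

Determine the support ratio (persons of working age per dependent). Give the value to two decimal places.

Support ratio: 2.00

Support ratio = 4 551 / (1 372 + 899) = 4 551 / 2 271 = 2.00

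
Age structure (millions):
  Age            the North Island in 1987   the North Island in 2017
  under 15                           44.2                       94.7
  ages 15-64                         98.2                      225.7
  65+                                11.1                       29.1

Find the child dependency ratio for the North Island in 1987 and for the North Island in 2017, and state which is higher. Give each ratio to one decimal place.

the North Island in 1987: 45.0
the North Island in 2017: 42.0
Higher: the North Island in 1987

the North Island in 1987: 44.2 / 98.2 × 100 = 45.0
the North Island in 2017: 94.7 / 225.7 × 100 = 42.0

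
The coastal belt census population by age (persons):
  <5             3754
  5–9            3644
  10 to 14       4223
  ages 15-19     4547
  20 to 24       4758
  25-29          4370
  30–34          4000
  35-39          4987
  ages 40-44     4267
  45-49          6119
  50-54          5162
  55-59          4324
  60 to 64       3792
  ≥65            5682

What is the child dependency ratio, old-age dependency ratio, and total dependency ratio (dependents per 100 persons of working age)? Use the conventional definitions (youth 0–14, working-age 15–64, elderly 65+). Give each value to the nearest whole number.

0–14: 3754 + 3644 + 4223 = 11621
15–64: 4547 + 4758 + 4370 + 4000 + 4987 + 4267 + 6119 + 5162 + 4324 + 3792 = 46326
65+: 5682
Youth dependency ratio = 11621 / 46326 × 100 = 25
Old-age dependency ratio = 5682 / 46326 × 100 = 12
Total dependency ratio = (11621 + 5682) / 46326 × 100 = 17303 / 46326 × 100 = 37

Youth dependency ratio: 25
Old-age dependency ratio: 12
Total dependency ratio: 37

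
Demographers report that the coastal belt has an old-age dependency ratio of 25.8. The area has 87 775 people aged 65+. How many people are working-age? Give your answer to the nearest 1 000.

Old-age dependency ratio = elderly / working-age × 100
25.8 = 87 775 / W × 100
⇒ 340 000

Working-age: 340 000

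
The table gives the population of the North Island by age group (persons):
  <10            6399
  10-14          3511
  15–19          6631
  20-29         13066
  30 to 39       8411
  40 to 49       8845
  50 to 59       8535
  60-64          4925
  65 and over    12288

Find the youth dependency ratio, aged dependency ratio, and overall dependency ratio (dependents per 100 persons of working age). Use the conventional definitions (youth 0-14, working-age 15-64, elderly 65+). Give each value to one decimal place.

Youth dependency ratio: 19.7
Old-age dependency ratio: 24.4
Total dependency ratio: 44.0

0–14: 6399 + 3511 = 9910
15–64: 6631 + 13066 + 8411 + 8845 + 8535 + 4925 = 50413
65+: 12288
Youth dependency ratio = 9910 / 50413 × 100 = 19.7
Old-age dependency ratio = 12288 / 50413 × 100 = 24.4
Total dependency ratio = (9910 + 12288) / 50413 × 100 = 22198 / 50413 × 100 = 44.0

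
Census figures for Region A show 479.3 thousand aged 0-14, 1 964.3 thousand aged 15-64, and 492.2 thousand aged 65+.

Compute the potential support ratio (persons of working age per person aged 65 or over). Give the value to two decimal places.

Potential support ratio: 3.99

Potential support ratio = 1 964.3 / 492.2 = 3.99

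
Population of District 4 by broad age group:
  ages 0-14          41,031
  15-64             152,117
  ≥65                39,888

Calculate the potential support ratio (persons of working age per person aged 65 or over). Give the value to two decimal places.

Potential support ratio: 3.81

Potential support ratio = 152,117 / 39,888 = 3.81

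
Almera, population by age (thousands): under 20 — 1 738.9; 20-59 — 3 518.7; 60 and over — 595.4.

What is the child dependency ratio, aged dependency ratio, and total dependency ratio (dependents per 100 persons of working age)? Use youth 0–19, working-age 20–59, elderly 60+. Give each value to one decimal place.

Youth dependency ratio = 1 738.9 / 3 518.7 × 100 = 49.4
Old-age dependency ratio = 595.4 / 3 518.7 × 100 = 16.9
Total dependency ratio = (1 738.9 + 595.4) / 3 518.7 × 100 = 2 334.3 / 3 518.7 × 100 = 66.3

Youth dependency ratio: 49.4
Old-age dependency ratio: 16.9
Total dependency ratio: 66.3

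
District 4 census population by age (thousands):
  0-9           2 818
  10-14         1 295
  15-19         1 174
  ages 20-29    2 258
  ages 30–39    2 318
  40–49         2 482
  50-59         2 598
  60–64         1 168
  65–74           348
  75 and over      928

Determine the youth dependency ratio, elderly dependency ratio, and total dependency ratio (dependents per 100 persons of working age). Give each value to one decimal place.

Youth dependency ratio: 34.3
Old-age dependency ratio: 10.6
Total dependency ratio: 44.9

0–14: 2 818 + 1 295 = 4 113
15–64: 1 174 + 2 258 + 2 318 + 2 482 + 2 598 + 1 168 = 11 998
65+: 348 + 928 = 1 276
Youth dependency ratio = 4 113 / 11 998 × 100 = 34.3
Old-age dependency ratio = 1 276 / 11 998 × 100 = 10.6
Total dependency ratio = (4 113 + 1 276) / 11 998 × 100 = 5 389 / 11 998 × 100 = 44.9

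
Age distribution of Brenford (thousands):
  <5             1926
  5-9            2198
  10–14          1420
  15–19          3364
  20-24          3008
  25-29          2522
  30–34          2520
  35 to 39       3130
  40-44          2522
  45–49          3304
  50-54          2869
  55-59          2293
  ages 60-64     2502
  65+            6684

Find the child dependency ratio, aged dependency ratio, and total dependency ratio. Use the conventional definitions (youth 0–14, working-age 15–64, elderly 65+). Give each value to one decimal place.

Youth dependency ratio: 19.8
Old-age dependency ratio: 23.8
Total dependency ratio: 43.6

0–14: 1926 + 2198 + 1420 = 5544
15–64: 3364 + 3008 + 2522 + 2520 + 3130 + 2522 + 3304 + 2869 + 2293 + 2502 = 28034
65+: 6684
Youth dependency ratio = 5544 / 28034 × 100 = 19.8
Old-age dependency ratio = 6684 / 28034 × 100 = 23.8
Total dependency ratio = (5544 + 6684) / 28034 × 100 = 12228 / 28034 × 100 = 43.6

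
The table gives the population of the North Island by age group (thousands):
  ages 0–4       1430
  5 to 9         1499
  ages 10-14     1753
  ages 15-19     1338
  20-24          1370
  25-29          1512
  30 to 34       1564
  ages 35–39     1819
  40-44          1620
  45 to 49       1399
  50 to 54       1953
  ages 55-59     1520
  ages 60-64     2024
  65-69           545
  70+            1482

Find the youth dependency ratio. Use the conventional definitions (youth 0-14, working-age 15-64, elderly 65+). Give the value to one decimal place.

Youth dependency ratio: 29.0

0–14: 1430 + 1499 + 1753 = 4682
15–64: 1338 + 1370 + 1512 + 1564 + 1819 + 1620 + 1399 + 1953 + 1520 + 2024 = 16119
65+: 545 + 1482 = 2027
Youth dependency ratio = 4682 / 16119 × 100 = 29.0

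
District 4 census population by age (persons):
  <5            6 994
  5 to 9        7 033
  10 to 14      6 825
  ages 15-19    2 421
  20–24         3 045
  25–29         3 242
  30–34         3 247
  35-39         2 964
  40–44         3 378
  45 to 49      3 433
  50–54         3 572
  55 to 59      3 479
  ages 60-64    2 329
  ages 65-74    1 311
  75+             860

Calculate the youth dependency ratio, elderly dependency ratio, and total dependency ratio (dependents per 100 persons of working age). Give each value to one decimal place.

0–14: 6 994 + 7 033 + 6 825 = 20 852
15–64: 2 421 + 3 045 + 3 242 + 3 247 + 2 964 + 3 378 + 3 433 + 3 572 + 3 479 + 2 329 = 31 110
65+: 1 311 + 860 = 2 171
Youth dependency ratio = 20 852 / 31 110 × 100 = 67.0
Old-age dependency ratio = 2 171 / 31 110 × 100 = 7.0
Total dependency ratio = (20 852 + 2 171) / 31 110 × 100 = 23 023 / 31 110 × 100 = 74.0

Youth dependency ratio: 67.0
Old-age dependency ratio: 7.0
Total dependency ratio: 74.0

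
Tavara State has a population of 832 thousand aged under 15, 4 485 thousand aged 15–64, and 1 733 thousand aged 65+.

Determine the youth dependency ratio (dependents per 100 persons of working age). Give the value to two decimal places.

Youth dependency ratio: 18.55

Youth dependency ratio = 832 / 4 485 × 100 = 18.55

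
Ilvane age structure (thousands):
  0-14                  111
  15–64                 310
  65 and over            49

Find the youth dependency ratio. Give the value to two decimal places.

Youth dependency ratio = 111 / 310 × 100 = 35.81

Youth dependency ratio: 35.81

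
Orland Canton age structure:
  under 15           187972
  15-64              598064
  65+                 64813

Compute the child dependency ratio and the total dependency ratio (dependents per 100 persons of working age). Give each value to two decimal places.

Youth dependency ratio = 187972 / 598064 × 100 = 31.43
Total dependency ratio = (187972 + 64813) / 598064 × 100 = 252785 / 598064 × 100 = 42.27

Youth dependency ratio: 31.43
Total dependency ratio: 42.27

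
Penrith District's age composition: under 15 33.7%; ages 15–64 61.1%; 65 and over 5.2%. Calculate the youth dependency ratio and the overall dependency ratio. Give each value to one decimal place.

Youth dependency ratio = 33.7 / 61.1 × 100 = 55.2
Total dependency ratio = (33.7 + 5.2) / 61.1 × 100 = 38.9 / 61.1 × 100 = 63.7

Youth dependency ratio: 55.2
Total dependency ratio: 63.7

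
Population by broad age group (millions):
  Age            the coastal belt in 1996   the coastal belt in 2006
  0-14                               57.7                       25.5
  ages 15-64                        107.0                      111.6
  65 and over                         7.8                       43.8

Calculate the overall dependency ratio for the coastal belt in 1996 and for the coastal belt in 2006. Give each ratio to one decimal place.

the coastal belt in 1996: (57.7 + 7.8) / 107.0 × 100 = 65.5 / 107.0 × 100 = 61.2
the coastal belt in 2006: (25.5 + 43.8) / 111.6 × 100 = 69.3 / 111.6 × 100 = 62.1

the coastal belt in 1996: 61.2
the coastal belt in 2006: 62.1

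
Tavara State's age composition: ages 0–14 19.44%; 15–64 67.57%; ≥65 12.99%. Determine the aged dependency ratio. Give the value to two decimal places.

Old-age dependency ratio = 12.99 / 67.57 × 100 = 19.22

Old-age dependency ratio: 19.22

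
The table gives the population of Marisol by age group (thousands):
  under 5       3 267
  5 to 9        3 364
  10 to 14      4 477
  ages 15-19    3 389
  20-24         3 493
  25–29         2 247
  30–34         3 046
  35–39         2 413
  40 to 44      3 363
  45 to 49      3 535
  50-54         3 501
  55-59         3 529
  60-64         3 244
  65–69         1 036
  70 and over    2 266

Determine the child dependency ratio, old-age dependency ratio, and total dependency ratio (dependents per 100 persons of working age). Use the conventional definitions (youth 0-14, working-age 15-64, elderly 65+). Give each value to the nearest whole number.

0–14: 3 267 + 3 364 + 4 477 = 11 108
15–64: 3 389 + 3 493 + 2 247 + 3 046 + 2 413 + 3 363 + 3 535 + 3 501 + 3 529 + 3 244 = 31 760
65+: 1 036 + 2 266 = 3 302
Youth dependency ratio = 11 108 / 31 760 × 100 = 35
Old-age dependency ratio = 3 302 / 31 760 × 100 = 10
Total dependency ratio = (11 108 + 3 302) / 31 760 × 100 = 14 410 / 31 760 × 100 = 45

Youth dependency ratio: 35
Old-age dependency ratio: 10
Total dependency ratio: 45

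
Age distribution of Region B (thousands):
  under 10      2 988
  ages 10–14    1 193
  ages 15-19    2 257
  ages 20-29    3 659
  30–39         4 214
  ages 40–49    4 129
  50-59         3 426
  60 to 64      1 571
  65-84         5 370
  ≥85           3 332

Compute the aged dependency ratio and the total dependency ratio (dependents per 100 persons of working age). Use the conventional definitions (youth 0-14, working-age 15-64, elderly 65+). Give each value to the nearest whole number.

Old-age dependency ratio: 45
Total dependency ratio: 67

0–14: 2 988 + 1 193 = 4 181
15–64: 2 257 + 3 659 + 4 214 + 4 129 + 3 426 + 1 571 = 19 256
65+: 5 370 + 3 332 = 8 702
Old-age dependency ratio = 8 702 / 19 256 × 100 = 45
Total dependency ratio = (4 181 + 8 702) / 19 256 × 100 = 12 883 / 19 256 × 100 = 67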